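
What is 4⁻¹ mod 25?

gcd(25, 4) = 1.
By Bézout, 4*(-6) + 25*(1) = 1.
So 4*-6 ≡ 1 (mod 25), and -6 mod 25 = 19.

19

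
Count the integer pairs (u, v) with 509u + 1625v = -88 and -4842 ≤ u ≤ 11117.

gcd(1625, 509) = 1.
By Bézout, 509*(514) + 1625*(-161) = 1.
Particular solution: (268, -84).
General solution: u = 268 + 1625t, v = -84 - 509t for integer t.
-4842 ≤ 268 + 1625t ≤ 11117 gives t ∈ [-3, 6], which is 10 values.

10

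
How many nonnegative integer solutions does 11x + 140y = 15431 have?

10

gcd(140, 11) = 1.
By Bézout, 11*(51) + 140*(-4) = 1.
One solution: (41, 107).
General: x = 41 + 140t, y = 107 - 11t.
x ≥ 0 ⇒ t ≥ 0; y ≥ 0 ⇒ t ≤ 9. So t ∈ [0, 9]: 10 solutions.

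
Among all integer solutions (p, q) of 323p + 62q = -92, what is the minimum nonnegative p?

12

gcd(323, 62) = 1  (323 = 5*62 + 13, 62 = 4*13 + 10, 13 = 1*10 + 3, 10 = 3*3 + 1, 3 = 3*1).
1 divides -92, so solutions exist.
Back-substituting, 323*(-19) + 62*(99) = 1.
Scale by -92/1 = -92: (p₀, q₀) = (1748, -9108).
General solution: p = 1748 + 62t, q = -9108 - 323t for integer t.
p ≥ 0: smallest is 1748 mod 62 = 12 (at t = -28), with q = -64.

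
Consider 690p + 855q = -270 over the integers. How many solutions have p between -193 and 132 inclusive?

gcd(855, 690):
  855 = 1*690 + 165
  690 = 4*165 + 30
  165 = 5*30 + 15
  30 = 2*15
so gcd(855, 690) = 15.
Back-substitute for Bézout coefficients:
  15 = 165 - 5*30
  ... = 690*(-26) + 855*(21)
Scale by -18: particular solution (468, -378); reduce p mod 57: (12, -10).
General solution: p = 12 + 57t, q = -10 - 46t for integer t.
-193 ≤ 12 + 57t ≤ 132 gives t ∈ [-3, 2], which is 6 values.

6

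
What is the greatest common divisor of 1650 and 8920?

gcd(8920, 1650):
  8920 = 5·1650 + 670
  1650 = 2·670 + 310
  670 = 2·310 + 50
  310 = 6·50 + 10
  50 = 5·10
so gcd(8920, 1650) = 10.

10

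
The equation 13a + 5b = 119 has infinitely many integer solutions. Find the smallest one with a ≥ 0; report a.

gcd(13, 5):
  13 = 2·5 + 3
  5 = 1·3 + 2
  3 = 1·2 + 1
  2 = 2·1
so gcd(13, 5) = 1.
1 divides 119, so solutions exist.
Back-substitute for Bézout coefficients:
  1 = 3 - 1·2
  ... = 13·(2) + 5·(-5)
Scale by 119/1 = 119: (a₀, b₀) = (238, -595).
General solution: a = 238 + 5t, b = -595 - 13t for integer t.
a ≥ 0: smallest is 238 mod 5 = 3 (at t = -47), with b = 16.

3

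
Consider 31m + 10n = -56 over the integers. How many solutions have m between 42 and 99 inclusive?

gcd(31, 10) = 1.
By Bézout, 31·(1) + 10·(-3) = 1.
Particular solution: (4, -18).
General solution: m = 4 + 10t, n = -18 - 31t for integer t.
42 ≤ 4 + 10t ≤ 99 gives t ∈ [4, 9], which is 6 values.

6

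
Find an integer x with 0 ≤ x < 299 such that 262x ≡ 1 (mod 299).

gcd(299, 262) = 1  (299 = 1×262 + 37, 262 = 7×37 + 3, 37 = 12×3 + 1, 3 = 3×1).
Back-substituting, 262×(-97) + 299×(85) = 1.
So 262×-97 ≡ 1 (mod 299), and -97 mod 299 = 202.

202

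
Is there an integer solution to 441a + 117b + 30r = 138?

yes

gcd(441, 117) = 9  (441 = 3×117 + 90, 117 = 1×90 + 27, 90 = 3×27 + 9, 27 = 3×9).
gcd(9, 30) = 3.
3 divides 138, so integer solutions exist.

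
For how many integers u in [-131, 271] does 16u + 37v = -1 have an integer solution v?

gcd(37, 16) = 1  (37 = 2·16 + 5, 16 = 3·5 + 1, 5 = 5·1).
Back-substituting, 16·(7) + 37·(-3) = 1.
Scale by -1: particular solution (-7, 3); reduce u mod 37: (30, -13).
General solution: u = 30 + 37t, v = -13 - 16t for integer t.
-131 ≤ 30 + 37t ≤ 271 gives t ∈ [-4, 6], which is 11 values.

11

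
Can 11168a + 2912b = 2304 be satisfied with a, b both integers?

yes

gcd(11168, 2912) = 32.
32 divides 2304, so integer solutions exist.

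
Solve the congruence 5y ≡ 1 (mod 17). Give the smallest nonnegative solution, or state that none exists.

7

gcd(17, 5) = 1  (17 = 3·5 + 2, 5 = 2·2 + 1, 2 = 2·1).
1 divides 1, so solutions exist.
Back-substituting, 5·(7) + 17·(-2) = 1.
So 5·(7) ≡ 1 (mod 17); multiply by 1: y ≡ 7 (mod 17).
Smallest nonnegative: y = 7 mod 17 = 7.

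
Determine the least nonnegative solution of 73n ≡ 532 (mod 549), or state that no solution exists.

451

gcd(549, 73) = 1  (549 = 7*73 + 38, 73 = 1*38 + 35, 38 = 1*35 + 3, 35 = 11*3 + 2, 3 = 1*2 + 1, 2 = 2*1).
1 divides 532, so solutions exist.
Back-substituting, 73*(-188) + 549*(25) = 1.
So 73*(-188) ≡ 1 (mod 549); multiply by 532: n ≡ -100016 (mod 549).
Smallest nonnegative: n = -100016 mod 549 = 451.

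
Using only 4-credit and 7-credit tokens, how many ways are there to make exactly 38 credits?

1

Need nonnegative integers with 4j + 7k = 38.
gcd(4, 7) = 1, and 4·(2) + 7·(-1) = 1.
So (j₀, k₀) = (76, -38); general j = 76 + 7t, k = -38 - 4t.
j ≥ 0 ⇒ t ≥ -10; k ≥ 0 ⇒ t ≤ -10. That's 1 value of t.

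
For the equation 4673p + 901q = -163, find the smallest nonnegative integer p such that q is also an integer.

294

gcd(4673, 901):
  4673 = 5×901 + 168
  901 = 5×168 + 61
  168 = 2×61 + 46
  61 = 1×46 + 15
  46 = 3×15 + 1
  15 = 15×1
so gcd(4673, 901) = 1.
1 divides -163, so solutions exist.
Back-substitute for Bézout coefficients:
  1 = 46 - 3×15
  ... = 4673×(59) + 901×(-306)
Scale by -163/1 = -163: (p₀, q₀) = (-9617, 49878).
General solution: p = -9617 + 901t, q = 49878 - 4673t for integer t.
p ≥ 0: smallest is -9617 mod 901 = 294 (at t = 11), with q = -1525.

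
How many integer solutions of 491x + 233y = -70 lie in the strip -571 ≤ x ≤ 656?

gcd(491, 233):
  491 = 2*233 + 25
  233 = 9*25 + 8
  25 = 3*8 + 1
  8 = 8*1
so gcd(491, 233) = 1.
Back-substitute for Bézout coefficients:
  1 = 25 - 3*8
  ... = 491*(28) + 233*(-59)
Scale by -70: particular solution (-1960, 4130); reduce x mod 233: (137, -289).
General solution: x = 137 + 233t, y = -289 - 491t for integer t.
-571 ≤ 137 + 233t ≤ 656 gives t ∈ [-3, 2], which is 6 values.

6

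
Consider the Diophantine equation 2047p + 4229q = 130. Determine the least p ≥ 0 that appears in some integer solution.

1721

gcd(4229, 2047):
  4229 = 2*2047 + 135
  2047 = 15*135 + 22
  135 = 6*22 + 3
  22 = 7*3 + 1
  3 = 3*1
so gcd(4229, 2047) = 1.
1 divides 130, so solutions exist.
Back-substitute for Bézout coefficients:
  1 = 22 - 7*3
  ... = 2047*(1347) + 4229*(-652)
Scale by 130/1 = 130: (p₀, q₀) = (175110, -84760).
General solution: p = 175110 + 4229t, q = -84760 - 2047t for integer t.
p ≥ 0: smallest is 175110 mod 4229 = 1721 (at t = -41), with q = -833.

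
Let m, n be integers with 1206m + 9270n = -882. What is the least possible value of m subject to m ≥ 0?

153

gcd(9270, 1206):
  9270 = 7×1206 + 828
  1206 = 1×828 + 378
  828 = 2×378 + 72
  378 = 5×72 + 18
  72 = 4×18
so gcd(9270, 1206) = 18.
18 divides -882, so solutions exist.
Back-substitute for Bézout coefficients:
  18 = 378 - 5×72
  ... = 1206×(123) + 9270×(-16)
Scale by -882/18 = -49: (m₀, n₀) = (-6027, 784).
General solution: m = -6027 + 515t, n = 784 - 67t for integer t.
m ≥ 0: smallest is -6027 mod 515 = 153 (at t = 12), with n = -20.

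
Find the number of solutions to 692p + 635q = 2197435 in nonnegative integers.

gcd(692, 635):
  692 = 1·635 + 57
  635 = 11·57 + 8
  57 = 7·8 + 1
  8 = 8·1
so gcd(692, 635) = 1.
Back-substitute for Bézout coefficients:
  1 = 57 - 7·8
  ... = 692·(78) + 635·(-85)
Scale by 2197435: one solution is (171399930, -186781975). Reduce p mod 635: (95, 3357).
General: p = 95 + 635t, q = 3357 - 692t.
p ≥ 0 ⇒ t ≥ 0; q ≥ 0 ⇒ t ≤ 4. So t ∈ [0, 4]: 5 solutions.

5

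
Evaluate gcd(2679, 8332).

gcd(8332, 2679) = 1  (8332 = 3*2679 + 295, 2679 = 9*295 + 24, 295 = 12*24 + 7, 24 = 3*7 + 3, 7 = 2*3 + 1, 3 = 3*1).

1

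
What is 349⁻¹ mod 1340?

1029

gcd(1340, 349):
  1340 = 3·349 + 293
  349 = 1·293 + 56
  293 = 5·56 + 13
  56 = 4·13 + 4
  13 = 3·4 + 1
  4 = 4·1
so gcd(1340, 349) = 1.
Back-substitute for Bézout coefficients:
  1 = 13 - 3·4
  ... = 349·(-311) + 1340·(81)
So 349·-311 ≡ 1 (mod 1340), and -311 mod 1340 = 1029.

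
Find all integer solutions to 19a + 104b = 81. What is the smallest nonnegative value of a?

59

gcd(104, 19):
  104 = 5×19 + 9
  19 = 2×9 + 1
  9 = 9×1
so gcd(104, 19) = 1.
1 divides 81, so solutions exist.
Back-substitute for Bézout coefficients:
  1 = 19 - 2×9
  ... = 19×(11) + 104×(-2)
Scale by 81/1 = 81: (a₀, b₀) = (891, -162).
General solution: a = 891 + 104t, b = -162 - 19t for integer t.
a ≥ 0: smallest is 891 mod 104 = 59 (at t = -8), with b = -10.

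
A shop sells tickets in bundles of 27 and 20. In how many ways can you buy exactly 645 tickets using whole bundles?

Need nonnegative integers with 27j + 20k = 645.
gcd(27, 20) = 1, and 27·(3) + 20·(-4) = 1.
So (j₀, k₀) = (1935, -2580); general j = 1935 + 20t, k = -2580 - 27t.
j ≥ 0 ⇒ t ≥ -96; k ≥ 0 ⇒ t ≤ -96. That's 1 value of t.

1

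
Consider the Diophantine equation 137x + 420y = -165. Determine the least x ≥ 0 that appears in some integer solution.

gcd(420, 137):
  420 = 3×137 + 9
  137 = 15×9 + 2
  9 = 4×2 + 1
  2 = 2×1
so gcd(420, 137) = 1.
1 divides -165, so solutions exist.
Back-substitute for Bézout coefficients:
  1 = 9 - 4×2
  ... = 137×(-187) + 420×(61)
Scale by -165/1 = -165: (x₀, y₀) = (30855, -10065).
General solution: x = 30855 + 420t, y = -10065 - 137t for integer t.
x ≥ 0: smallest is 30855 mod 420 = 195 (at t = -73), with y = -64.

195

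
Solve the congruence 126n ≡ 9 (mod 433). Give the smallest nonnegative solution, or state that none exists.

31

gcd(433, 126) = 1  (433 = 3×126 + 55, 126 = 2×55 + 16, 55 = 3×16 + 7, 16 = 2×7 + 2, 7 = 3×2 + 1, 2 = 2×1).
1 divides 9, so solutions exist.
Back-substituting, 126×(-189) + 433×(55) = 1.
So 126×(-189) ≡ 1 (mod 433); multiply by 9: n ≡ -1701 (mod 433).
Smallest nonnegative: n = -1701 mod 433 = 31.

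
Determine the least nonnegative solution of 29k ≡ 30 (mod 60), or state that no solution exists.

30

gcd(60, 29) = 1.
1 divides 30, so solutions exist.
By Bézout, 29·(29) + 60·(-14) = 1.
So 29·(29) ≡ 1 (mod 60); multiply by 30: k ≡ 870 (mod 60).
Smallest nonnegative: k = 870 mod 60 = 30.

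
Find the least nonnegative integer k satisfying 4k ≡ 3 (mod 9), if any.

3

gcd(9, 4) = 1  (9 = 2×4 + 1, 4 = 4×1).
1 divides 3, so solutions exist.
Back-substituting, 4×(-2) + 9×(1) = 1.
So 4×(-2) ≡ 1 (mod 9); multiply by 3: k ≡ -6 (mod 9).
Smallest nonnegative: k = -6 mod 9 = 3.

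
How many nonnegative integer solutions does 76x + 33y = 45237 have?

gcd(76, 33) = 1  (76 = 2*33 + 10, 33 = 3*10 + 3, 10 = 3*3 + 1, 3 = 3*1).
Back-substituting, 76*(10) + 33*(-23) = 1.
Scale by 45237: one solution is (452370, -1040451). Reduce x mod 33: (6, 1357).
General: x = 6 + 33t, y = 1357 - 76t.
x ≥ 0 ⇒ t ≥ 0; y ≥ 0 ⇒ t ≤ 17. So t ∈ [0, 17]: 18 solutions.

18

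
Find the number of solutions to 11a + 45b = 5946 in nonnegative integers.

12

gcd(45, 11) = 1.
By Bézout, 11×(-4) + 45×(1) = 1.
One solution: (21, 127).
General: a = 21 + 45t, b = 127 - 11t.
a ≥ 0 ⇒ t ≥ 0; b ≥ 0 ⇒ t ≤ 11. So t ∈ [0, 11]: 12 solutions.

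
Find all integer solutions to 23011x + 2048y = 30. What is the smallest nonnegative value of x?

458

gcd(23011, 2048) = 1  (23011 = 11·2048 + 483, 2048 = 4·483 + 116, 483 = 4·116 + 19, 116 = 6·19 + 2, 19 = 9·2 + 1, 2 = 2·1).
1 divides 30, so solutions exist.
Back-substituting, 23011·(971) + 2048·(-10910) = 1.
Scale by 30/1 = 30: (x₀, y₀) = (29130, -327300).
General solution: x = 29130 + 2048t, y = -327300 - 23011t for integer t.
x ≥ 0: smallest is 29130 mod 2048 = 458 (at t = -14), with y = -5146.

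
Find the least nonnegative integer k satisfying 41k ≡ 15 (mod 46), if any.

43

gcd(46, 41) = 1  (46 = 1·41 + 5, 41 = 8·5 + 1, 5 = 5·1).
1 divides 15, so solutions exist.
Back-substituting, 41·(9) + 46·(-8) = 1.
So 41·(9) ≡ 1 (mod 46); multiply by 15: k ≡ 135 (mod 46).
Smallest nonnegative: k = 135 mod 46 = 43.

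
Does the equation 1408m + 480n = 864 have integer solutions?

yes

gcd(1408, 480) = 32  (1408 = 2·480 + 448, 480 = 1·448 + 32, 448 = 14·32).
32 divides 864, so integer solutions exist.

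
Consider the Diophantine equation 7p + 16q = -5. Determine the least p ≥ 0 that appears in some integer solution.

gcd(16, 7) = 1  (16 = 2*7 + 2, 7 = 3*2 + 1, 2 = 2*1).
1 divides -5, so solutions exist.
Back-substituting, 7*(7) + 16*(-3) = 1.
Scale by -5/1 = -5: (p₀, q₀) = (-35, 15).
General solution: p = -35 + 16t, q = 15 - 7t for integer t.
p ≥ 0: smallest is -35 mod 16 = 13 (at t = 3), with q = -6.

13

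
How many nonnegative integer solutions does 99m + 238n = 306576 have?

13

gcd(238, 99) = 1  (238 = 2*99 + 40, 99 = 2*40 + 19, 40 = 2*19 + 2, 19 = 9*2 + 1, 2 = 2*1).
Back-substituting, 99*(113) + 238*(-47) = 1.
Scale by 306576: one solution is (34643088, -14409072). Reduce m mod 238: (46, 1269).
General: m = 46 + 238t, n = 1269 - 99t.
m ≥ 0 ⇒ t ≥ 0; n ≥ 0 ⇒ t ≤ 12. So t ∈ [0, 12]: 13 solutions.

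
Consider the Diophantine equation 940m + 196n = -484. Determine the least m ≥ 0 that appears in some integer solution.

gcd(940, 196) = 4  (940 = 4×196 + 156, 196 = 1×156 + 40, 156 = 3×40 + 36, 40 = 1×36 + 4, 36 = 9×4).
4 divides -484, so solutions exist.
Back-substituting, 940×(-5) + 196×(24) = 4.
Scale by -484/4 = -121: (m₀, n₀) = (605, -2904).
General solution: m = 605 + 49t, n = -2904 - 235t for integer t.
m ≥ 0: smallest is 605 mod 49 = 17 (at t = -12), with n = -84.

17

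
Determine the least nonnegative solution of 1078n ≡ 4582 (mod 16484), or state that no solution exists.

gcd(16484, 1078):
  16484 = 15×1078 + 314
  1078 = 3×314 + 136
  314 = 2×136 + 42
  136 = 3×42 + 10
  42 = 4×10 + 2
  10 = 5×2
so gcd(16484, 1078) = 2.
2 divides 4582, so solutions exist.
Back-substitute for Bézout coefficients:
  2 = 42 - 4×10
  ... = 1078×(-1575) + 16484×(103)
So 1078×(-1575) ≡ 2 (mod 16484); multiply by 2291: n ≡ -3608325 (mod 8242).
Smallest nonnegative: n = -3608325 mod 8242 = 1671.

1671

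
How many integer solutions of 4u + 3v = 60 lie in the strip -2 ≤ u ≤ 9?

gcd(4, 3):
  4 = 1*3 + 1
  3 = 3*1
so gcd(4, 3) = 1.
Back-substitute for Bézout coefficients:
  1 = 4 - 1*3
  ... = 4*(1) + 3*(-1)
Scale by 60: particular solution (60, -60); reduce u mod 3: (0, 20).
General solution: u = 0 + 3t, v = 20 - 4t for integer t.
-2 ≤ 0 + 3t ≤ 9 gives t ∈ [0, 3], which is 4 values.

4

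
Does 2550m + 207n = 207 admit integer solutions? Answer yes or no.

yes

gcd(2550, 207) = 3  (2550 = 12*207 + 66, 207 = 3*66 + 9, 66 = 7*9 + 3, 9 = 3*3).
3 divides 207, so integer solutions exist.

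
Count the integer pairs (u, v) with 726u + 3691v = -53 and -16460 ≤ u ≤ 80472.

gcd(3691, 726) = 1.
By Bézout, 726·(605) + 3691·(-119) = 1.
Particular solution: (1154, -227).
General solution: u = 1154 + 3691t, v = -227 - 726t for integer t.
-16460 ≤ 1154 + 3691t ≤ 80472 gives t ∈ [-4, 21], which is 26 values.

26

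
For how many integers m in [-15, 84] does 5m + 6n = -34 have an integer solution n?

gcd(6, 5) = 1  (6 = 1×5 + 1, 5 = 5×1).
Back-substituting, 5×(-1) + 6×(1) = 1.
Scale by -34: particular solution (34, -34); reduce m mod 6: (4, -9).
General solution: m = 4 + 6t, n = -9 - 5t for integer t.
-15 ≤ 4 + 6t ≤ 84 gives t ∈ [-3, 13], which is 17 values.

17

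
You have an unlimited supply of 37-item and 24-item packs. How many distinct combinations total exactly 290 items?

Need nonnegative integers with 37j + 24k = 290.
gcd(37, 24) = 1, and 37·(-11) + 24·(17) = 1.
So (j₀, k₀) = (-3190, 4930); general j = -3190 + 24t, k = 4930 - 37t.
j ≥ 0 ⇒ t ≥ 133; k ≥ 0 ⇒ t ≤ 133. That's 1 value of t.

1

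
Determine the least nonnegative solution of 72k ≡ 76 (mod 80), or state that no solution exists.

no solution

gcd(80, 72) = 8.
8 does not divide 76, so the congruence has no solution.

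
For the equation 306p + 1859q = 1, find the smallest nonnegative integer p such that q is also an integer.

808

gcd(1859, 306) = 1  (1859 = 6*306 + 23, 306 = 13*23 + 7, 23 = 3*7 + 2, 7 = 3*2 + 1, 2 = 2*1).
1 divides 1, so solutions exist.
Back-substituting, 306*(808) + 1859*(-133) = 1.
Scale by 1/1 = 1: (p₀, q₀) = (808, -133).
General solution: p = 808 + 1859t, q = -133 - 306t for integer t.
p ≥ 0: smallest is 808 mod 1859 = 808 (at t = 0), with q = -133.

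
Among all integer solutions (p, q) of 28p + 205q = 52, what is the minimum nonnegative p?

gcd(205, 28) = 1.
1 divides 52, so solutions exist.
By Bézout, 28·(22) + 205·(-3) = 1.
Scale by 52/1 = 52: (p₀, q₀) = (1144, -156).
General solution: p = 1144 + 205t, q = -156 - 28t for integer t.
p ≥ 0: smallest is 1144 mod 205 = 119 (at t = -5), with q = -16.

119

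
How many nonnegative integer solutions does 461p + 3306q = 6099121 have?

gcd(3306, 461) = 1  (3306 = 7·461 + 79, 461 = 5·79 + 66, 79 = 1·66 + 13, 66 = 5·13 + 1, 13 = 13·1).
Back-substituting, 461·(251) + 3306·(-35) = 1.
Scale by 6099121: one solution is (1530879371, -213469235). Reduce p mod 3306: (3011, 1425).
General: p = 3011 + 3306t, q = 1425 - 461t.
p ≥ 0 ⇒ t ≥ 0; q ≥ 0 ⇒ t ≤ 3. So t ∈ [0, 3]: 4 solutions.

4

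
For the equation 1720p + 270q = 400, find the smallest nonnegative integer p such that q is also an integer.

4

gcd(1720, 270):
  1720 = 6*270 + 100
  270 = 2*100 + 70
  100 = 1*70 + 30
  70 = 2*30 + 10
  30 = 3*10
so gcd(1720, 270) = 10.
10 divides 400, so solutions exist.
Back-substitute for Bézout coefficients:
  10 = 70 - 2*30
  ... = 1720*(-8) + 270*(51)
Scale by 400/10 = 40: (p₀, q₀) = (-320, 2040).
General solution: p = -320 + 27t, q = 2040 - 172t for integer t.
p ≥ 0: smallest is -320 mod 27 = 4 (at t = 12), with q = -24.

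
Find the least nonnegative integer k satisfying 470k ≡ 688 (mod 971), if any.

gcd(971, 470) = 1  (971 = 2×470 + 31, 470 = 15×31 + 5, 31 = 6×5 + 1, 5 = 5×1).
1 divides 688, so solutions exist.
Back-substituting, 470×(-188) + 971×(91) = 1.
So 470×(-188) ≡ 1 (mod 971); multiply by 688: k ≡ -129344 (mod 971).
Smallest nonnegative: k = -129344 mod 971 = 770.

770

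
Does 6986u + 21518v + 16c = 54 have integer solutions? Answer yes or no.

gcd(21518, 6986) = 14  (21518 = 3×6986 + 560, 6986 = 12×560 + 266, 560 = 2×266 + 28, 266 = 9×28 + 14, 28 = 2×14).
gcd(14, 16) = 2.
2 divides 54, so integer solutions exist.

yes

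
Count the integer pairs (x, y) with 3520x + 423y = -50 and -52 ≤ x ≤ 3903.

9

gcd(3520, 423) = 1  (3520 = 8·423 + 136, 423 = 3·136 + 15, 136 = 9·15 + 1, 15 = 15·1).
Back-substituting, 3520·(28) + 423·(-233) = 1.
Scale by -50: particular solution (-1400, 11650); reduce x mod 423: (292, -2430).
General solution: x = 292 + 423t, y = -2430 - 3520t for integer t.
-52 ≤ 292 + 423t ≤ 3903 gives t ∈ [0, 8], which is 9 values.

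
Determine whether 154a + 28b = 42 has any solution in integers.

yes

gcd(154, 28) = 14  (154 = 5·28 + 14, 28 = 2·14).
14 divides 42, so integer solutions exist.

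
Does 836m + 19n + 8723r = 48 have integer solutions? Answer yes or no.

gcd(836, 19) = 19.
gcd(19, 8723) = 1.
1 divides 48, so integer solutions exist.

yes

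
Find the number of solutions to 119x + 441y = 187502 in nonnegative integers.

25

gcd(441, 119) = 7  (441 = 3·119 + 84, 119 = 1·84 + 35, 84 = 2·35 + 14, 35 = 2·14 + 7, 14 = 2·7).
Back-substituting, 119·(26) + 441·(-7) = 7.
Scale by 26786: one solution is (696436, -187502). Reduce x mod 63: (34, 416).
General: x = 34 + 63t, y = 416 - 17t.
x ≥ 0 ⇒ t ≥ 0; y ≥ 0 ⇒ t ≤ 24. So t ∈ [0, 24]: 25 solutions.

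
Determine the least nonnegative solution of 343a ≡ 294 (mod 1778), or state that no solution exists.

146

gcd(1778, 343):
  1778 = 5·343 + 63
  343 = 5·63 + 28
  63 = 2·28 + 7
  28 = 4·7
so gcd(1778, 343) = 7.
7 divides 294, so solutions exist.
Back-substitute for Bézout coefficients:
  7 = 63 - 2·28
  ... = 343·(-57) + 1778·(11)
So 343·(-57) ≡ 7 (mod 1778); multiply by 42: a ≡ -2394 (mod 254).
Smallest nonnegative: a = -2394 mod 254 = 146.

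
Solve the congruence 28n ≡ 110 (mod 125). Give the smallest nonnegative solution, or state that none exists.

120

gcd(125, 28) = 1  (125 = 4×28 + 13, 28 = 2×13 + 2, 13 = 6×2 + 1, 2 = 2×1).
1 divides 110, so solutions exist.
Back-substituting, 28×(-58) + 125×(13) = 1.
So 28×(-58) ≡ 1 (mod 125); multiply by 110: n ≡ -6380 (mod 125).
Smallest nonnegative: n = -6380 mod 125 = 120.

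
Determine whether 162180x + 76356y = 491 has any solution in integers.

no

gcd(162180, 76356):
  162180 = 2·76356 + 9468
  76356 = 8·9468 + 612
  9468 = 15·612 + 288
  612 = 2·288 + 36
  288 = 8·36
so gcd(162180, 76356) = 36.
36 does not divide 491 (remainder 23), so no integer solutions.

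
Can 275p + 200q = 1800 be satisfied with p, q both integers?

gcd(275, 200) = 25  (275 = 1×200 + 75, 200 = 2×75 + 50, 75 = 1×50 + 25, 50 = 2×25).
25 divides 1800, so integer solutions exist.

yes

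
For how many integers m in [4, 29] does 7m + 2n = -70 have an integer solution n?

gcd(7, 2) = 1.
By Bézout, 7×(1) + 2×(-3) = 1.
Particular solution: (0, -35).
General solution: m = 0 + 2t, n = -35 - 7t for integer t.
4 ≤ 0 + 2t ≤ 29 gives t ∈ [2, 14], which is 13 values.

13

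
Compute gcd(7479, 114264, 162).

gcd(114264, 7479) = 27.
gcd(27, 162) = 27.

27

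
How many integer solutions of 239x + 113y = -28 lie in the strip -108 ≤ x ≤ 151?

gcd(239, 113) = 1  (239 = 2×113 + 13, 113 = 8×13 + 9, 13 = 1×9 + 4, 9 = 2×4 + 1, 4 = 4×1).
Back-substituting, 239×(-26) + 113×(55) = 1.
Scale by -28: particular solution (728, -1540); reduce x mod 113: (50, -106).
General solution: x = 50 + 113t, y = -106 - 239t for integer t.
-108 ≤ 50 + 113t ≤ 151 gives t ∈ [-1, 0], which is 2 values.

2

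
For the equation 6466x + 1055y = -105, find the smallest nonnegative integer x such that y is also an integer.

550

gcd(6466, 1055):
  6466 = 6·1055 + 136
  1055 = 7·136 + 103
  136 = 1·103 + 33
  103 = 3·33 + 4
  33 = 8·4 + 1
  4 = 4·1
so gcd(6466, 1055) = 1.
1 divides -105, so solutions exist.
Back-substitute for Bézout coefficients:
  1 = 33 - 8·4
  ... = 6466·(256) + 1055·(-1569)
Scale by -105/1 = -105: (x₀, y₀) = (-26880, 164745).
General solution: x = -26880 + 1055t, y = 164745 - 6466t for integer t.
x ≥ 0: smallest is -26880 mod 1055 = 550 (at t = 26), with y = -3371.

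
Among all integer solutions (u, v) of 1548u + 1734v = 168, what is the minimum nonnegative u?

83

gcd(1734, 1548) = 6.
6 divides 168, so solutions exist.
By Bézout, 1548·(-28) + 1734·(25) = 6.
Scale by 168/6 = 28: (u₀, v₀) = (-784, 700).
General solution: u = -784 + 289t, v = 700 - 258t for integer t.
u ≥ 0: smallest is -784 mod 289 = 83 (at t = 3), with v = -74.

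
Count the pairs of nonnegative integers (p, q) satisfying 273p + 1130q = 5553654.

18

gcd(1130, 273) = 1  (1130 = 4·273 + 38, 273 = 7·38 + 7, 38 = 5·7 + 3, 7 = 2·3 + 1, 3 = 3·1).
Back-substituting, 273·(327) + 1130·(-79) = 1.
Scale by 5553654: one solution is (1816044858, -438738666). Reduce p mod 1130: (388, 4821).
General: p = 388 + 1130t, q = 4821 - 273t.
p ≥ 0 ⇒ t ≥ 0; q ≥ 0 ⇒ t ≤ 17. So t ∈ [0, 17]: 18 solutions.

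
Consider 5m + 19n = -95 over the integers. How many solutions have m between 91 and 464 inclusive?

gcd(19, 5):
  19 = 3·5 + 4
  5 = 1·4 + 1
  4 = 4·1
so gcd(19, 5) = 1.
Back-substitute for Bézout coefficients:
  1 = 5 - 1·4
  ... = 5·(4) + 19·(-1)
Scale by -95: particular solution (-380, 95); reduce m mod 19: (0, -5).
General solution: m = 0 + 19t, n = -5 - 5t for integer t.
91 ≤ 0 + 19t ≤ 464 gives t ∈ [5, 24], which is 20 values.

20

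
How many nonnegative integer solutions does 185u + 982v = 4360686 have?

gcd(982, 185) = 1  (982 = 5·185 + 57, 185 = 3·57 + 14, 57 = 4·14 + 1, 14 = 14·1).
Back-substituting, 185·(-69) + 982·(13) = 1.
Scale by 4360686: one solution is (-300887334, 56688918). Reduce u mod 982: (412, 4363).
General: u = 412 + 982t, v = 4363 - 185t.
u ≥ 0 ⇒ t ≥ 0; v ≥ 0 ⇒ t ≤ 23. So t ∈ [0, 23]: 24 solutions.

24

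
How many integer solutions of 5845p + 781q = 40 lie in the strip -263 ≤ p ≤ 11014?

gcd(5845, 781):
  5845 = 7×781 + 378
  781 = 2×378 + 25
  378 = 15×25 + 3
  25 = 8×3 + 1
  3 = 3×1
so gcd(5845, 781) = 1.
Back-substitute for Bézout coefficients:
  1 = 25 - 8×3
  ... = 5845×(-250) + 781×(1871)
Scale by 40: particular solution (-10000, 74840); reduce p mod 781: (153, -1145).
General solution: p = 153 + 781t, q = -1145 - 5845t for integer t.
-263 ≤ 153 + 781t ≤ 11014 gives t ∈ [0, 13], which is 14 values.

14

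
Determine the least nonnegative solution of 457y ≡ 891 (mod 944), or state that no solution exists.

gcd(944, 457):
  944 = 2×457 + 30
  457 = 15×30 + 7
  30 = 4×7 + 2
  7 = 3×2 + 1
  2 = 2×1
so gcd(944, 457) = 1.
1 divides 891, so solutions exist.
Back-substitute for Bézout coefficients:
  1 = 7 - 3×2
  ... = 457×(409) + 944×(-198)
So 457×(409) ≡ 1 (mod 944); multiply by 891: y ≡ 364419 (mod 944).
Smallest nonnegative: y = 364419 mod 944 = 35.

35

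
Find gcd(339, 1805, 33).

gcd(1805, 339) = 1  (1805 = 5·339 + 110, 339 = 3·110 + 9, 110 = 12·9 + 2, 9 = 4·2 + 1, 2 = 2·1).
gcd(1, 33) = 1.

1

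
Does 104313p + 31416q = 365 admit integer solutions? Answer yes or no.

gcd(104313, 31416) = 33  (104313 = 3×31416 + 10065, 31416 = 3×10065 + 1221, 10065 = 8×1221 + 297, 1221 = 4×297 + 33, 297 = 9×33).
33 does not divide 365 (remainder 2), so no integer solutions.

no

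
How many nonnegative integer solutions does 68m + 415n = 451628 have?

16

gcd(415, 68) = 1.
By Bézout, 68*(177) + 415*(-29) = 1.
One solution: (26, 1084).
General: m = 26 + 415t, n = 1084 - 68t.
m ≥ 0 ⇒ t ≥ 0; n ≥ 0 ⇒ t ≤ 15. So t ∈ [0, 15]: 16 solutions.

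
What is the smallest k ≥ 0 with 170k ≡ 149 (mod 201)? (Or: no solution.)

gcd(201, 170) = 1  (201 = 1×170 + 31, 170 = 5×31 + 15, 31 = 2×15 + 1, 15 = 15×1).
1 divides 149, so solutions exist.
Back-substituting, 170×(-13) + 201×(11) = 1.
So 170×(-13) ≡ 1 (mod 201); multiply by 149: k ≡ -1937 (mod 201).
Smallest nonnegative: k = -1937 mod 201 = 73.

73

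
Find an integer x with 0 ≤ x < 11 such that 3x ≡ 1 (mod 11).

gcd(11, 3):
  11 = 3·3 + 2
  3 = 1·2 + 1
  2 = 2·1
so gcd(11, 3) = 1.
Back-substitute for Bézout coefficients:
  1 = 3 - 1·2
  ... = 3·(4) + 11·(-1)
So 3·4 ≡ 1 (mod 11), and 4 mod 11 = 4.

4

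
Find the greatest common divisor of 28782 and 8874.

gcd(28782, 8874):
  28782 = 3·8874 + 2160
  8874 = 4·2160 + 234
  2160 = 9·234 + 54
  234 = 4·54 + 18
  54 = 3·18
so gcd(28782, 8874) = 18.

18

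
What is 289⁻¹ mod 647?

gcd(647, 289):
  647 = 2*289 + 69
  289 = 4*69 + 13
  69 = 5*13 + 4
  13 = 3*4 + 1
  4 = 4*1
so gcd(647, 289) = 1.
Back-substitute for Bézout coefficients:
  1 = 13 - 3*4
  ... = 289*(150) + 647*(-67)
So 289*150 ≡ 1 (mod 647), and 150 mod 647 = 150.

150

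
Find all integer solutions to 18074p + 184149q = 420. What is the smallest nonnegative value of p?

12369

gcd(184149, 18074):
  184149 = 10*18074 + 3409
  18074 = 5*3409 + 1029
  3409 = 3*1029 + 322
  1029 = 3*322 + 63
  322 = 5*63 + 7
  63 = 9*7
so gcd(184149, 18074) = 7.
7 divides 420, so solutions exist.
Back-substitute for Bézout coefficients:
  7 = 322 - 5*63
  ... = 18074*(-2863) + 184149*(281)
Scale by 420/7 = 60: (p₀, q₀) = (-171780, 16860).
General solution: p = -171780 + 26307t, q = 16860 - 2582t for integer t.
p ≥ 0: smallest is -171780 mod 26307 = 12369 (at t = 7), with q = -1214.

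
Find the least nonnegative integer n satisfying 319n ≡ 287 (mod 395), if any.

gcd(395, 319):
  395 = 1*319 + 76
  319 = 4*76 + 15
  76 = 5*15 + 1
  15 = 15*1
so gcd(395, 319) = 1.
1 divides 287, so solutions exist.
Back-substitute for Bézout coefficients:
  1 = 76 - 5*15
  ... = 319*(-26) + 395*(21)
So 319*(-26) ≡ 1 (mod 395); multiply by 287: n ≡ -7462 (mod 395).
Smallest nonnegative: n = -7462 mod 395 = 43.

43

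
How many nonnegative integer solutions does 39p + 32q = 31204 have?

25

gcd(39, 32):
  39 = 1·32 + 7
  32 = 4·7 + 4
  7 = 1·4 + 3
  4 = 1·3 + 1
  3 = 3·1
so gcd(39, 32) = 1.
Back-substitute for Bézout coefficients:
  1 = 4 - 1·3
  ... = 39·(-9) + 32·(11)
Scale by 31204: one solution is (-280836, 343244). Reduce p mod 32: (28, 941).
General: p = 28 + 32t, q = 941 - 39t.
p ≥ 0 ⇒ t ≥ 0; q ≥ 0 ⇒ t ≤ 24. So t ∈ [0, 24]: 25 solutions.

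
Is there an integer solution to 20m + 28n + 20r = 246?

gcd(28, 20):
  28 = 1·20 + 8
  20 = 2·8 + 4
  8 = 2·4
so gcd(28, 20) = 4.
gcd(4, 20) = 4.
4 does not divide 246 (remainder 2), so no integer solutions.

no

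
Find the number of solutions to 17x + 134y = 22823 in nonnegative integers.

gcd(134, 17) = 1.
By Bézout, 17·(-63) + 134·(8) = 1.
One solution: (105, 157).
General: x = 105 + 134t, y = 157 - 17t.
x ≥ 0 ⇒ t ≥ 0; y ≥ 0 ⇒ t ≤ 9. So t ∈ [0, 9]: 10 solutions.

10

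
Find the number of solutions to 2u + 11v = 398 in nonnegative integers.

gcd(11, 2) = 1.
By Bézout, 2·(-5) + 11·(1) = 1.
One solution: (1, 36).
General: u = 1 + 11t, v = 36 - 2t.
u ≥ 0 ⇒ t ≥ 0; v ≥ 0 ⇒ t ≤ 18. So t ∈ [0, 18]: 19 solutions.

19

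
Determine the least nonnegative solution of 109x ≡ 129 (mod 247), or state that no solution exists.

187

gcd(247, 109) = 1  (247 = 2×109 + 29, 109 = 3×29 + 22, 29 = 1×22 + 7, 22 = 3×7 + 1, 7 = 7×1).
1 divides 129, so solutions exist.
Back-substituting, 109×(34) + 247×(-15) = 1.
So 109×(34) ≡ 1 (mod 247); multiply by 129: x ≡ 4386 (mod 247).
Smallest nonnegative: x = 4386 mod 247 = 187.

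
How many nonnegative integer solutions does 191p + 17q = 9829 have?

3

gcd(191, 17) = 1  (191 = 11×17 + 4, 17 = 4×4 + 1, 4 = 4×1).
Back-substituting, 191×(-4) + 17×(45) = 1.
Scale by 9829: one solution is (-39316, 442305). Reduce p mod 17: (5, 522).
General: p = 5 + 17t, q = 522 - 191t.
p ≥ 0 ⇒ t ≥ 0; q ≥ 0 ⇒ t ≤ 2. So t ∈ [0, 2]: 3 solutions.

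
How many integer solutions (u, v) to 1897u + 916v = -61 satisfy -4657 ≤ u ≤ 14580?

21

gcd(1897, 916):
  1897 = 2×916 + 65
  916 = 14×65 + 6
  65 = 10×6 + 5
  6 = 1×5 + 1
  5 = 5×1
so gcd(1897, 916) = 1.
Back-substitute for Bézout coefficients:
  1 = 6 - 1×5
  ... = 1897×(-155) + 916×(321)
Scale by -61: particular solution (9455, -19581); reduce u mod 916: (295, -611).
General solution: u = 295 + 916t, v = -611 - 1897t for integer t.
-4657 ≤ 295 + 916t ≤ 14580 gives t ∈ [-5, 15], which is 21 values.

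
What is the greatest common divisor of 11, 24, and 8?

1

gcd(24, 11) = 1.
gcd(1, 8) = 1.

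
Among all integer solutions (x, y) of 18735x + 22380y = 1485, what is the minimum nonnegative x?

939

gcd(22380, 18735) = 15.
15 divides 1485, so solutions exist.
By Bézout, 18735*(-307) + 22380*(257) = 15.
Scale by 1485/15 = 99: (x₀, y₀) = (-30393, 25443).
General solution: x = -30393 + 1492t, y = 25443 - 1249t for integer t.
x ≥ 0: smallest is -30393 mod 1492 = 939 (at t = 21), with y = -786.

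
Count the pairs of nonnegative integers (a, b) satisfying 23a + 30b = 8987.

gcd(30, 23) = 1  (30 = 1*23 + 7, 23 = 3*7 + 2, 7 = 3*2 + 1, 2 = 2*1).
Back-substituting, 23*(-13) + 30*(10) = 1.
Scale by 8987: one solution is (-116831, 89870). Reduce a mod 30: (19, 285).
General: a = 19 + 30t, b = 285 - 23t.
a ≥ 0 ⇒ t ≥ 0; b ≥ 0 ⇒ t ≤ 12. So t ∈ [0, 12]: 13 solutions.

13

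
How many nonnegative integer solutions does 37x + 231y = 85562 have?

10

gcd(231, 37):
  231 = 6·37 + 9
  37 = 4·9 + 1
  9 = 9·1
so gcd(231, 37) = 1.
Back-substitute for Bézout coefficients:
  1 = 37 - 4·9
  ... = 37·(25) + 231·(-4)
Scale by 85562: one solution is (2139050, -342248). Reduce x mod 231: (221, 335).
General: x = 221 + 231t, y = 335 - 37t.
x ≥ 0 ⇒ t ≥ 0; y ≥ 0 ⇒ t ≤ 9. So t ∈ [0, 9]: 10 solutions.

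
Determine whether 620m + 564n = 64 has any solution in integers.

yes

gcd(620, 564) = 4  (620 = 1·564 + 56, 564 = 10·56 + 4, 56 = 14·4).
4 divides 64, so integer solutions exist.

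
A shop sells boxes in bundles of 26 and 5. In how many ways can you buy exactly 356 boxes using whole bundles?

3

Need nonnegative integers with 26j + 5k = 356.
gcd(26, 5) = 1, and 26·(1) + 5·(-5) = 1.
So (j₀, k₀) = (356, -1780); general j = 356 + 5t, k = -1780 - 26t.
j ≥ 0 ⇒ t ≥ -71; k ≥ 0 ⇒ t ≤ -69. That's 3 values of t.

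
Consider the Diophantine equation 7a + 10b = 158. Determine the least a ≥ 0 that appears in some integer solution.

4

gcd(10, 7) = 1.
1 divides 158, so solutions exist.
By Bézout, 7*(3) + 10*(-2) = 1.
Scale by 158/1 = 158: (a₀, b₀) = (474, -316).
General solution: a = 474 + 10t, b = -316 - 7t for integer t.
a ≥ 0: smallest is 474 mod 10 = 4 (at t = -47), with b = 13.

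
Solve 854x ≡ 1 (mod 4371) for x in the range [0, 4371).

476

gcd(4371, 854):
  4371 = 5×854 + 101
  854 = 8×101 + 46
  101 = 2×46 + 9
  46 = 5×9 + 1
  9 = 9×1
so gcd(4371, 854) = 1.
Back-substitute for Bézout coefficients:
  1 = 46 - 5×9
  ... = 854×(476) + 4371×(-93)
So 854×476 ≡ 1 (mod 4371), and 476 mod 4371 = 476.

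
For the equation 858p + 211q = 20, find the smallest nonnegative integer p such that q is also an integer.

gcd(858, 211):
  858 = 4×211 + 14
  211 = 15×14 + 1
  14 = 14×1
so gcd(858, 211) = 1.
1 divides 20, so solutions exist.
Back-substitute for Bézout coefficients:
  1 = 211 - 15×14
  ... = 858×(-15) + 211×(61)
Scale by 20/1 = 20: (p₀, q₀) = (-300, 1220).
General solution: p = -300 + 211t, q = 1220 - 858t for integer t.
p ≥ 0: smallest is -300 mod 211 = 122 (at t = 2), with q = -496.

122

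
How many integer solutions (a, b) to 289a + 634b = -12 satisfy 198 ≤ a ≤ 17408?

27

gcd(634, 289) = 1.
By Bézout, 289×(283) + 634×(-129) = 1.
Particular solution: (408, -186).
General solution: a = 408 + 634t, b = -186 - 289t for integer t.
198 ≤ 408 + 634t ≤ 17408 gives t ∈ [0, 26], which is 27 values.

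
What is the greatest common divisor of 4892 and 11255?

gcd(11255, 4892):
  11255 = 2×4892 + 1471
  4892 = 3×1471 + 479
  1471 = 3×479 + 34
  479 = 14×34 + 3
  34 = 11×3 + 1
  3 = 3×1
so gcd(11255, 4892) = 1.

1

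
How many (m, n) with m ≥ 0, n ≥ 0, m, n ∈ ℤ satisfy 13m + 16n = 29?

gcd(16, 13):
  16 = 1·13 + 3
  13 = 4·3 + 1
  3 = 3·1
so gcd(16, 13) = 1.
Back-substitute for Bézout coefficients:
  1 = 13 - 4·3
  ... = 13·(5) + 16·(-4)
Scale by 29: one solution is (145, -116). Reduce m mod 16: (1, 1).
General: m = 1 + 16t, n = 1 - 13t.
m ≥ 0 ⇒ t ≥ 0; n ≥ 0 ⇒ t ≤ 0. So t ∈ [0, 0]: 1 solution.

1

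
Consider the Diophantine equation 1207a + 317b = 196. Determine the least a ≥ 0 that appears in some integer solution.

293

gcd(1207, 317) = 1.
1 divides 196, so solutions exist.
By Bézout, 1207×(-26) + 317×(99) = 1.
Scale by 196/1 = 196: (a₀, b₀) = (-5096, 19404).
General solution: a = -5096 + 317t, b = 19404 - 1207t for integer t.
a ≥ 0: smallest is -5096 mod 317 = 293 (at t = 17), with b = -1115.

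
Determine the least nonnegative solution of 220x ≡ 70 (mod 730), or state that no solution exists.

70

gcd(730, 220) = 10  (730 = 3·220 + 70, 220 = 3·70 + 10, 70 = 7·10).
10 divides 70, so solutions exist.
Back-substituting, 220·(10) + 730·(-3) = 10.
So 220·(10) ≡ 10 (mod 730); multiply by 7: x ≡ 70 (mod 73).
Smallest nonnegative: x = 70 mod 73 = 70.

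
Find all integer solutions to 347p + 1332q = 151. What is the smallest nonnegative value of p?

653

gcd(1332, 347):
  1332 = 3×347 + 291
  347 = 1×291 + 56
  291 = 5×56 + 11
  56 = 5×11 + 1
  11 = 11×1
so gcd(1332, 347) = 1.
1 divides 151, so solutions exist.
Back-substitute for Bézout coefficients:
  1 = 56 - 5×11
  ... = 347×(119) + 1332×(-31)
Scale by 151/1 = 151: (p₀, q₀) = (17969, -4681).
General solution: p = 17969 + 1332t, q = -4681 - 347t for integer t.
p ≥ 0: smallest is 17969 mod 1332 = 653 (at t = -13), with q = -170.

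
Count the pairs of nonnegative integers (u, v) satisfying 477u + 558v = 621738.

21

gcd(558, 477) = 9  (558 = 1*477 + 81, 477 = 5*81 + 72, 81 = 1*72 + 9, 72 = 8*9).
Back-substituting, 477*(-7) + 558*(6) = 9.
Scale by 69082: one solution is (-483574, 414492). Reduce u mod 62: (26, 1092).
General: u = 26 + 62t, v = 1092 - 53t.
u ≥ 0 ⇒ t ≥ 0; v ≥ 0 ⇒ t ≤ 20. So t ∈ [0, 20]: 21 solutions.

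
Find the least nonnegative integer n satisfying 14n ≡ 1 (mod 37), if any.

gcd(37, 14):
  37 = 2·14 + 9
  14 = 1·9 + 5
  9 = 1·5 + 4
  5 = 1·4 + 1
  4 = 4·1
so gcd(37, 14) = 1.
1 divides 1, so solutions exist.
Back-substitute for Bézout coefficients:
  1 = 5 - 1·4
  ... = 14·(8) + 37·(-3)
So 14·(8) ≡ 1 (mod 37); multiply by 1: n ≡ 8 (mod 37).
Smallest nonnegative: n = 8 mod 37 = 8.

8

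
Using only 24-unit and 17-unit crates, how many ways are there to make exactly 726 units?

Need nonnegative integers with 24j + 17k = 726.
gcd(24, 17) = 1, and 24·(5) + 17·(-7) = 1.
So (j₀, k₀) = (3630, -5082); general j = 3630 + 17t, k = -5082 - 24t.
j ≥ 0 ⇒ t ≥ -213; k ≥ 0 ⇒ t ≤ -212. That's 2 values of t.

2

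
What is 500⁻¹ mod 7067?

1371

gcd(7067, 500) = 1.
By Bézout, 500*(1371) + 7067*(-97) = 1.
So 500*1371 ≡ 1 (mod 7067), and 1371 mod 7067 = 1371.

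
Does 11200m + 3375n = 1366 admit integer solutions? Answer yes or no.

no

gcd(11200, 3375) = 25  (11200 = 3*3375 + 1075, 3375 = 3*1075 + 150, 1075 = 7*150 + 25, 150 = 6*25).
25 does not divide 1366 (remainder 16), so no integer solutions.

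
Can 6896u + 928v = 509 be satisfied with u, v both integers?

no

gcd(6896, 928) = 16  (6896 = 7*928 + 400, 928 = 2*400 + 128, 400 = 3*128 + 16, 128 = 8*16).
16 does not divide 509 (remainder 13), so no integer solutions.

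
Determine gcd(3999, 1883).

1

gcd(3999, 1883):
  3999 = 2·1883 + 233
  1883 = 8·233 + 19
  233 = 12·19 + 5
  19 = 3·5 + 4
  5 = 1·4 + 1
  4 = 4·1
so gcd(3999, 1883) = 1.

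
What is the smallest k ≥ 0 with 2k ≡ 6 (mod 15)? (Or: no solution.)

3

gcd(15, 2) = 1  (15 = 7×2 + 1, 2 = 2×1).
1 divides 6, so solutions exist.
Back-substituting, 2×(-7) + 15×(1) = 1.
So 2×(-7) ≡ 1 (mod 15); multiply by 6: k ≡ -42 (mod 15).
Smallest nonnegative: k = -42 mod 15 = 3.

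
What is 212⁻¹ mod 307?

42

gcd(307, 212) = 1.
By Bézout, 212·(42) + 307·(-29) = 1.
So 212·42 ≡ 1 (mod 307), and 42 mod 307 = 42.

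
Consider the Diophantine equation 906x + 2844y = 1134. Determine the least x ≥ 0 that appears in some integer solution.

447

gcd(2844, 906) = 6.
6 divides 1134, so solutions exist.
By Bézout, 906·(-113) + 2844·(36) = 6.
Scale by 1134/6 = 189: (x₀, y₀) = (-21357, 6804).
General solution: x = -21357 + 474t, y = 6804 - 151t for integer t.
x ≥ 0: smallest is -21357 mod 474 = 447 (at t = 46), with y = -142.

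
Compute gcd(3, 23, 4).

gcd(23, 3):
  23 = 7·3 + 2
  3 = 1·2 + 1
  2 = 2·1
so gcd(23, 3) = 1.
gcd(1, 4) = 1.

1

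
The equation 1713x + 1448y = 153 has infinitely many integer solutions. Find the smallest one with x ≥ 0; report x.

gcd(1713, 1448):
  1713 = 1×1448 + 265
  1448 = 5×265 + 123
  265 = 2×123 + 19
  123 = 6×19 + 9
  19 = 2×9 + 1
  9 = 9×1
so gcd(1713, 1448) = 1.
1 divides 153, so solutions exist.
Back-substitute for Bézout coefficients:
  1 = 19 - 2×9
  ... = 1713×(153) + 1448×(-181)
Scale by 153/1 = 153: (x₀, y₀) = (23409, -27693).
General solution: x = 23409 + 1448t, y = -27693 - 1713t for integer t.
x ≥ 0: smallest is 23409 mod 1448 = 241 (at t = -16), with y = -285.

241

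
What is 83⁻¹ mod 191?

gcd(191, 83) = 1.
By Bézout, 83×(-23) + 191×(10) = 1.
So 83×-23 ≡ 1 (mod 191), and -23 mod 191 = 168.

168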